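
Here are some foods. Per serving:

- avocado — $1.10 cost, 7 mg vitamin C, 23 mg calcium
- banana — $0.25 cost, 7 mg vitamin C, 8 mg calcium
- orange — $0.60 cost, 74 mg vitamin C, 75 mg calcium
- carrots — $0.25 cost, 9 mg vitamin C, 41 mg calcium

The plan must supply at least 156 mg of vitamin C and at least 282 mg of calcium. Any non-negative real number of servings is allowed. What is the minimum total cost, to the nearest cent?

Minimising a linear cost over {vitamin C ≥ 156, calcium ≥ 282, servings ≥ 0} — the optimum is at a vertex, using one or two foods.
avocado only: max(156/7, 282/23) = 22.29 servings → $24.51.
banana only: max(156/7, 282/8) = 35.25 servings → $8.81.
orange only: max(156/74, 282/75) = 3.76 servings → $2.26.
carrots only: max(156/9, 282/41) = 17.33 servings → $4.33.
avocado + banana with both tight: 6.914 servings and 15.37 servings → $11.45.
avocado + orange with both tight: 7.789 servings and 1.371 servings → $9.39.
avocado + carrots: intersection lies outside the first quadrant.
banana + orange with both targets exact would need a negative amount; discard.
banana + carrots with both tight: 17.94 servings and 3.377 servings → $5.33.
orange + carrots with both tight: 1.635 servings and 3.886 servings → $1.95.
The minimum over all feasible corners is $1.95.

$1.95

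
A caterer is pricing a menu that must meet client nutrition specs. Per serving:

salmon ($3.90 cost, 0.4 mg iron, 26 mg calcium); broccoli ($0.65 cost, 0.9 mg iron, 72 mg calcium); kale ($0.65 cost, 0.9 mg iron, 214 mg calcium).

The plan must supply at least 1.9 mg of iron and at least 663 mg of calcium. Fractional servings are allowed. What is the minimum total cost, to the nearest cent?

At the optimum either one food covers both requirements or two foods hit both targets exactly; no other combination can be cheaper.
salmon only: max(1.9/0.4, 663/26) = 25.5 servings → $99.45.
broccoli only: max(1.9/0.9, 663/72) = 9.208 servings → $5.99.
kale only: max(1.9/0.9, 663/214) = 3.098 servings → $2.01.
salmon + broccoli: the both-tight solution has a negative serving — not a feasible corner.
salmon + kale: the both-tight solution has a negative serving — not a feasible corner.
broccoli + kale: the both-tight solution has a negative serving — not a feasible corner.
The minimum over all feasible corners is $2.01.

$2.01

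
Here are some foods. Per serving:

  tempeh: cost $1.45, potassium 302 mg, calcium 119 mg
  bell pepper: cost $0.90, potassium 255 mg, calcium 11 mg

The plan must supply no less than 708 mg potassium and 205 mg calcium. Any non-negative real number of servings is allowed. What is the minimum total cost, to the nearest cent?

$3.13

For a min-cost LP with two ≥-constraints, a basic feasible solution has at most two positive variables.
tempeh only: max(708/302, 205/119) = 2.344 servings → $3.40.
bell pepper only: max(708/255, 205/11) = 18.64 servings → $16.77.
tempeh + bell pepper with both tight: 1.646 servings and 0.8268 servings → $3.13.
Cheapest feasible corner: $3.13.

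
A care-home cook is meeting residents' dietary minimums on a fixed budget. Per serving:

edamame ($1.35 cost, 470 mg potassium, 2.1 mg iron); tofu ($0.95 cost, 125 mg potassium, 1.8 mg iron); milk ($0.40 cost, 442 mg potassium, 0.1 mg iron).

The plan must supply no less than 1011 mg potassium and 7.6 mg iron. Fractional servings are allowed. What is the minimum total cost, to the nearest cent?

Compare the cost at each extreme point of the feasible region.
edamame only: max(1011/470, 7.6/2.1) = 3.619 servings → $4.89.
tofu only: max(1011/125, 7.6/1.8) = 8.088 servings → $7.68.
milk only: max(1011/442, 7.6/0.1) = 76 servings → $30.40.
edamame + tofu with both tight: 1.491 servings and 2.483 servings → $4.37.
edamame + milk: the both-tight solution has a negative serving — not a feasible corner.
tofu + milk with both tight: 4.161 servings and 1.111 servings → $4.40.
The minimum over all feasible corners is $4.37.

$4.37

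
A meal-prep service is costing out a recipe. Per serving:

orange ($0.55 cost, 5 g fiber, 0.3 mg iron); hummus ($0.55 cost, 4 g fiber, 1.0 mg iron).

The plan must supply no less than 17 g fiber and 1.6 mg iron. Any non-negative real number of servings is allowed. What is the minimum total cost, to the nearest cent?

With two linear requirements the optimum uses one or two foods; enumerate the corners.
orange only: max(17/5, 1.6/0.3) = 5.333 servings → $2.93.
hummus only: max(17/4, 1.6/1.0) = 4.25 servings → $2.34.
orange + hummus with both tight: 2.789 servings and 0.7632 servings → $1.95.
The minimum over all feasible corners is $1.95.

$1.95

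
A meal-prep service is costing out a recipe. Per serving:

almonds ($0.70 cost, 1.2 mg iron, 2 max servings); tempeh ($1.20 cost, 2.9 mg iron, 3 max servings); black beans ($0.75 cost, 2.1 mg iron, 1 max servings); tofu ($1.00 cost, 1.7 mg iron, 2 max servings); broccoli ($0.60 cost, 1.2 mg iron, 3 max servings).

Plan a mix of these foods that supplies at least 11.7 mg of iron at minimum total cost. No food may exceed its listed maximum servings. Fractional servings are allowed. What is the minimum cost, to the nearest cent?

Cost per mg of iron: black beans $0.3571, tempeh $0.4138, broccoli $0.5000, almonds $0.5833, tofu $0.5882.
Take 1 serving of black beans: +2.1 mg iron for $0.75 (total $0.75, still need 9.6 mg).
Take 3 servings of tempeh: +8.7 mg iron for $3.60 (total $4.35, still need 0.9 mg).
Take 0.75 servings of broccoli: +0.9 mg iron for $0.45 (total $4.80, still need 0.0 mg).
Greedy by cheapest-per-mg is optimal for a single linear constraint, so the minimum cost is $4.80.

$4.80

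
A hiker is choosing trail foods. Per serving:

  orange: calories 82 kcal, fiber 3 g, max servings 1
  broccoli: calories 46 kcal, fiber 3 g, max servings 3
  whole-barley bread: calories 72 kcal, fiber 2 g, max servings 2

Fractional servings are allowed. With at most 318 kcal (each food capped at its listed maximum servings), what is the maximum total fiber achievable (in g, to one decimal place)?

14.7 g

Fiber per kcal: broccoli 0.06522, orange 0.03659, whole-barley bread 0.02778.
Take 3 servings of broccoli: uses 138 kcal, +9.0 g fiber (running total 9.0 g).
Take 1 serving of orange: uses 82 kcal, +3.0 g fiber (running total 12.0 g).
Take 1.361 servings of whole-barley bread: uses 98 kcal, +2.7 g fiber (running total 14.7 g).
Filling greedily by fiber-per-kcal is optimal for one linear limit, giving 14.7 g.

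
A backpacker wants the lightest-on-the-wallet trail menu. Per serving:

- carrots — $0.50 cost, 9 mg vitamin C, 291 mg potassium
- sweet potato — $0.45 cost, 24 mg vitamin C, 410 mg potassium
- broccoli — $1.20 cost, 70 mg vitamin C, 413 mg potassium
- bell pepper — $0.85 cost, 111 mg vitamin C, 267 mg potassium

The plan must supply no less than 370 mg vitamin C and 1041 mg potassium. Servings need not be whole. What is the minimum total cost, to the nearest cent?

Two binding constraints pin down two serving amounts, so the optimal mix uses at most two foods. The candidates are each food alone (scaled to the tighter of vitamin C/potassium) and each pair with both constraints tight.
carrots only: max(370/9, 1041/291) = 41.11 servings → $20.56.
sweet potato only: max(370/24, 1041/410) = 15.42 servings → $6.94.
broccoli only: max(370/70, 1041/413) = 5.286 servings → $6.34.
bell pepper only: max(370/111, 1041/267) = 3.899 servings → $3.31.
carrots + sweet potato: intersection lies outside the first quadrant.
carrots + broccoli with both targets exact would need a negative amount; discard.
carrots + bell pepper with both tight: 0.5606 servings and 3.288 servings → $3.08.
sweet potato + broccoli: the both-tight solution has a negative serving — not a feasible corner.
sweet potato + bell pepper with both tight: 0.4286 servings and 3.241 servings → $2.95.
broccoli + bell pepper with both tight: 0.6173 servings and 2.944 servings → $3.24.
So the least-cost plan costs $2.95.

$2.95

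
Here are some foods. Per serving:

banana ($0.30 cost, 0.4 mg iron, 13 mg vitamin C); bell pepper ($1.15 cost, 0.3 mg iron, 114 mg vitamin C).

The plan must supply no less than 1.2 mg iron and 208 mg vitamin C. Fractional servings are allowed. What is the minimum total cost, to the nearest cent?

$2.40

At the optimum either one food covers both requirements or two foods hit both targets exactly; no other combination can be cheaper.
banana only: max(1.2/0.4, 208/13) = 16 servings → $4.80.
bell pepper only: max(1.2/0.3, 208/114) = 4 servings → $4.60.
banana + bell pepper with both tight: 1.784 servings and 1.621 servings → $2.40.
Cheapest feasible corner: $2.40.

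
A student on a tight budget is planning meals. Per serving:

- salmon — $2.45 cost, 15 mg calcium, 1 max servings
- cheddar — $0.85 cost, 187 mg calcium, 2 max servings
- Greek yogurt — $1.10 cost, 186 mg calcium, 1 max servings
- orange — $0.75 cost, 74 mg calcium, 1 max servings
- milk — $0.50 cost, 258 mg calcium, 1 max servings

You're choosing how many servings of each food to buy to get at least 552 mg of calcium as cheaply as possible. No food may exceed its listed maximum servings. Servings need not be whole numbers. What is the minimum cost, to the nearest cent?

$1.84

Cost per mg of calcium: milk $0.0019, cheddar $0.0045, Greek yogurt $0.0059, orange $0.0101, salmon $0.1633.
Take 1 serving of milk: +258.0 mg calcium for $0.50 (total $0.50, still need 294.0 mg).
Take 1.572 servings of cheddar: +294.0 mg calcium for $1.34 (total $1.84, still need 0.0 mg).
Filling from the cheapest source first is optimal under one linear minimum: $1.84.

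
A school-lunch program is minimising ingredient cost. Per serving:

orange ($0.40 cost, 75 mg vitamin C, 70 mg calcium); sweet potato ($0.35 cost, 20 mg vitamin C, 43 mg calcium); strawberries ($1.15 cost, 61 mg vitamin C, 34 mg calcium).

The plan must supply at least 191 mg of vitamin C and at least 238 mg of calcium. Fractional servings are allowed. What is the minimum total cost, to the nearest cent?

orange only: max(191/75, 238/70) = 3.4 servings → $1.36.
sweet potato only: max(191/20, 238/43) = 9.55 servings → $3.34.
strawberries only: max(191/61, 238/34) = 7 servings → $8.05.
orange + sweet potato with both tight: 1.892 servings and 2.455 servings → $1.62.
orange + strawberries: the both-tight solution has a negative serving — not a feasible corner.
sweet potato + strawberries with both tight: 4.13 servings and 1.777 servings → $3.49.
Cheapest feasible corner: $1.36.

$1.36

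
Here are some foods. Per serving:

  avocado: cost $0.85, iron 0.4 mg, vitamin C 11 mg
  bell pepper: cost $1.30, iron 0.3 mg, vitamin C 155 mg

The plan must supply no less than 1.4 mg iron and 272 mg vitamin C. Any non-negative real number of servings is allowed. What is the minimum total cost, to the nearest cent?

An LP optimum is at a vertex; with two nutrient constraints at most two foods are used. Check each candidate.
avocado only: max(1.4/0.4, 272/11) = 24.73 servings → $21.02.
bell pepper only: max(1.4/0.3, 272/155) = 4.667 servings → $6.07.
avocado + bell pepper with both tight: 2.307 servings and 1.591 servings → $4.03.
So the least-cost plan costs $4.03.

$4.03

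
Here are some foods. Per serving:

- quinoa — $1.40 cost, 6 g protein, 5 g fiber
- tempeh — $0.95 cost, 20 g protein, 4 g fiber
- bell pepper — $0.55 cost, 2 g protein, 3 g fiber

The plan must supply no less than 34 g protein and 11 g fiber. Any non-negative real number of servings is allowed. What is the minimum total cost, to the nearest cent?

$2.35

For a min-cost LP with two ≥-constraints, a basic feasible solution has at most two positive variables.
quinoa only: max(34/6, 11/5) = 5.667 servings → $7.93.
tempeh only: max(34/20, 11/4) = 2.75 servings → $2.61.
bell pepper only: max(34/2, 11/3) = 17 servings → $9.35.
quinoa + tempeh with both tight: 1.105 servings and 1.368 servings → $2.85.
quinoa + bell pepper with both targets exact would need a negative amount; discard.
tempeh + bell pepper with both tight: 1.538 servings and 1.615 servings → $2.35.
So the least-cost plan costs $2.35.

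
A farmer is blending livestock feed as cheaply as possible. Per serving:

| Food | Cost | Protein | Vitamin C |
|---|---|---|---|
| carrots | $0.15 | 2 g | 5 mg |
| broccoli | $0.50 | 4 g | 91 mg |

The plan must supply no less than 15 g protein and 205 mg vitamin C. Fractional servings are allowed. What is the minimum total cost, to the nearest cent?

$1.54

Check every corner: each single food scaled to meet both minima, and each pair solved so both constraints bind.
carrots only: max(15/2, 205/5) = 41 servings → $6.15.
broccoli only: max(15/4, 205/91) = 3.75 servings → $1.88.
carrots + broccoli with both tight: 3.364 servings and 2.068 servings → $1.54.
The minimum over all feasible corners is $1.54.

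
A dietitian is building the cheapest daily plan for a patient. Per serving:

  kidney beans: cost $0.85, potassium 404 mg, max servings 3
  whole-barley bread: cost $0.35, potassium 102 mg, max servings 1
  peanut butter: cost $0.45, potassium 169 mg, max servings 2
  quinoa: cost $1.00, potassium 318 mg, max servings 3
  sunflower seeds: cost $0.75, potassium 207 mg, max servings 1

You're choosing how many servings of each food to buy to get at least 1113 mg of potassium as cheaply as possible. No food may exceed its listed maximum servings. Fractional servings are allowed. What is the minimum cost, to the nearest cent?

Cost per mg of potassium: kidney beans $0.0021, peanut butter $0.0027, quinoa $0.0031, whole-barley bread $0.0034, sunflower seeds $0.0036.
Take 2.755 servings of kidney beans: +1113.0 mg potassium for $2.34 (total $2.34, still need 0.0 mg).
Greedy by cheapest-per-mg is optimal for a single linear constraint, so the minimum cost is $2.34.

$2.34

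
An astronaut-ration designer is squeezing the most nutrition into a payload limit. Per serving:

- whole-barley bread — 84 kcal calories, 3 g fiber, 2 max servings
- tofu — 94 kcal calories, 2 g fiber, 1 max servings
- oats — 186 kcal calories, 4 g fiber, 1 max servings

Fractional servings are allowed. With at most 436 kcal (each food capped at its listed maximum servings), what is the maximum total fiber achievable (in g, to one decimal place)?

11.7 g

Fiber per kcal: whole-barley bread 0.03571, oats 0.02151, tofu 0.02128.
Take 2 servings of whole-barley bread: uses 168 kcal, +6.0 g fiber (running total 6.0 g).
Take 1 serving of oats: uses 186 kcal, +4.0 g fiber (running total 10.0 g).
Take 0.8723 servings of tofu: uses 82 kcal, +1.7 g fiber (running total 11.7 g).
Greedy by best ratio exhausts the calories allowance optimally: 11.7 g.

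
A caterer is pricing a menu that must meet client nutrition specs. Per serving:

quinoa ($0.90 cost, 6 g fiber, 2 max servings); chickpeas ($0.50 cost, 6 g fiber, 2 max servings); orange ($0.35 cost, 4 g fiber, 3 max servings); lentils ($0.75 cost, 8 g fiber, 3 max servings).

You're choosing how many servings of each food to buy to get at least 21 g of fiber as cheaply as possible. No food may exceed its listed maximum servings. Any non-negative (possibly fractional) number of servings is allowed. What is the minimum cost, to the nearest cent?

$1.79

Cost per g of fiber: chickpeas $0.0833, orange $0.0875, lentils $0.0938, quinoa $0.1500.
Take 2 servings of chickpeas: +12.0 g fiber for $1.00 (total $1.00, still need 9.0 g).
Take 2.25 servings of orange: +9.0 g fiber for $0.79 (total $1.79, still need 0.0 g).
Greedy by cheapest-per-g is optimal for a single linear constraint, so the minimum cost is $1.79.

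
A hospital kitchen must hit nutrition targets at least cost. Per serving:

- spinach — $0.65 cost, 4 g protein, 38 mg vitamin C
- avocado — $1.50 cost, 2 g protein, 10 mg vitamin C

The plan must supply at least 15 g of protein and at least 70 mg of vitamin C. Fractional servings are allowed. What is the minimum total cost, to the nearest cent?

$2.44

A basic optimal solution has at most two foods positive. Try each food alone and each pair with both targets met exactly.
spinach only: max(15/4, 70/38) = 3.75 servings → $2.44.
avocado only: max(15/2, 70/10) = 7.5 servings → $11.25.
spinach + avocado: the both-tight solution has a negative serving — not a feasible corner.
So the least-cost plan costs $2.44.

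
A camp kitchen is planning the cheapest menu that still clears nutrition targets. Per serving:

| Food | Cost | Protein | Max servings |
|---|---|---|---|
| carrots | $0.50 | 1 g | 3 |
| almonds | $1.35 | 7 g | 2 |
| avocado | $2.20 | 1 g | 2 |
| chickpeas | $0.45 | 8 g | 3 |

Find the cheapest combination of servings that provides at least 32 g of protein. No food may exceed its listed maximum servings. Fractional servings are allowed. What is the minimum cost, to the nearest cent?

Cost per g of protein: chickpeas $0.0563, almonds $0.1929, carrots $0.5000, avocado $2.2000.
Take 3 servings of chickpeas: +24.0 g protein for $1.35 (total $1.35, still need 8.0 g).
Take 1.143 servings of almonds: +8.0 g protein for $1.54 (total $2.89, still need 0.0 g).
Greedy by cheapest-per-g is optimal for a single linear constraint, so the minimum cost is $2.89.

$2.89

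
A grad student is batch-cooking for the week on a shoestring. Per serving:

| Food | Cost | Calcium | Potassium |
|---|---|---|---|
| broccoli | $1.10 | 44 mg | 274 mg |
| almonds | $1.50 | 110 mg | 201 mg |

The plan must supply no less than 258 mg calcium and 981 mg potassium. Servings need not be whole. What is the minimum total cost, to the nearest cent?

$4.83

The cheapest plan sits at a corner of the feasible region — with two constraints it uses at most two foods.
broccoli only: max(258/44, 981/274) = 5.864 servings → $6.45.
almonds only: max(258/110, 981/201) = 4.881 servings → $7.32.
broccoli + almonds with both tight: 2.632 servings and 1.293 servings → $4.83.
Cheapest feasible corner: $4.83.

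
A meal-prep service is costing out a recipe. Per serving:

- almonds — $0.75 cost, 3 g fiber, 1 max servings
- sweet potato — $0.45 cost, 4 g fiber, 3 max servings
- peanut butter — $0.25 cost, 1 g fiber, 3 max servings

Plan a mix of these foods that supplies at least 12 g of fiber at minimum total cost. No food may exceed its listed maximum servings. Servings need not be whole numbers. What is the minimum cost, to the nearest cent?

Cost per g of fiber: sweet potato $0.1125, almonds $0.2500, peanut butter $0.2500.
Take 3 servings of sweet potato: +12.0 g fiber for $1.35 (total $1.35, still need 0.0 g).
Filling from the cheapest source first is optimal under one linear minimum: $1.35.

$1.35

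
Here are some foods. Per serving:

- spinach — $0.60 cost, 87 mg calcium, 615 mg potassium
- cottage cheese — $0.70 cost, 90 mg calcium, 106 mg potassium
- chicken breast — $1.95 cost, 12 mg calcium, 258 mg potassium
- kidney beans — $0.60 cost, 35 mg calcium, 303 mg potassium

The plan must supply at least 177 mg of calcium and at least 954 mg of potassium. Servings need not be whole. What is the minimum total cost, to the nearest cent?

spinach only: max(177/87, 954/615) = 2.034 servings → $1.22.
cottage cheese only: max(177/90, 954/106) = 9 servings → $6.30.
chicken breast only: max(177/12, 954/258) = 14.75 servings → $28.76.
kidney beans only: max(177/35, 954/303) = 5.057 servings → $3.03.
spinach + cottage cheese with both tight: 1.455 servings and 0.5605 servings → $1.27.
spinach + chicken breast with both targets exact would need a negative amount; discard.
spinach + kidney beans: the both-tight solution has a negative serving — not a feasible corner.
cottage cheese + chicken breast with both tight: 1.559 servings and 3.057 servings → $7.05.
cottage cheese + kidney beans with both tight: 0.8591 servings and 2.848 servings → $2.31.
chicken breast + kidney beans: the both-tight solution has a negative serving — not a feasible corner.
So the least-cost plan costs $1.22.

$1.22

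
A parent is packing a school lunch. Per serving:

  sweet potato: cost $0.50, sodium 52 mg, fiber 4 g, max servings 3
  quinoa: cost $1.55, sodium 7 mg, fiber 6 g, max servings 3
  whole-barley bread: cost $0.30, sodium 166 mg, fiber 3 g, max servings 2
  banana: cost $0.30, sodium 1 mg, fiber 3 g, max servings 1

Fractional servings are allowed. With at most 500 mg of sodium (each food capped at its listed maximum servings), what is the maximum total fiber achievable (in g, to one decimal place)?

38.8 g

Fiber per mg sodium: banana 3, quinoa 0.8571, sweet potato 0.07692, whole-barley bread 0.01807.
Take 1 serving of banana: uses 1 mg sodium, +3.0 g fiber (running total 3.0 g).
Take 3 servings of quinoa: uses 21 mg sodium, +18.0 g fiber (running total 21.0 g).
Take 3 servings of sweet potato: uses 156 mg sodium, +12.0 g fiber (running total 33.0 g).
Take 1.94 servings of whole-barley bread: uses 322 mg sodium, +5.8 g fiber (running total 38.8 g).
Filling greedily by fiber-per-mg sodium is optimal for one linear limit, giving 38.8 g.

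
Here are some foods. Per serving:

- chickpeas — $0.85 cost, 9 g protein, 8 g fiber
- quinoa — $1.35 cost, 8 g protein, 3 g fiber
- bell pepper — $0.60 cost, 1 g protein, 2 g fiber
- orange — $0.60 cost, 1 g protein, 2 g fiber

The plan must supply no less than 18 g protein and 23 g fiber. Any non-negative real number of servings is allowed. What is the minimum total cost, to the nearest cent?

A basic optimal solution has at most two foods positive. Try each food alone and each pair with both targets met exactly.
chickpeas only: max(18/9, 23/8) = 2.875 servings → $2.44.
quinoa only: max(18/8, 23/3) = 7.667 servings → $10.35.
bell pepper only: max(18/1, 23/2) = 18 servings → $10.80.
orange only: max(18/1, 23/2) = 18 servings → $10.80.
chickpeas + quinoa with both targets exact would need a negative amount; discard.
chickpeas + bell pepper with both tight: 1.3 servings and 6.3 servings → $4.88.
chickpeas + orange with both tight: 1.3 servings and 6.3 servings → $4.88.
quinoa + bell pepper with both tight: 1 serving and 10 servings → $7.35.
quinoa + orange with both tight: 1 serving and 10 servings → $7.35.
bell pepper + orange (both tight): parallel constraints — no distinct corner.
Cheapest feasible corner: $2.44.

$2.44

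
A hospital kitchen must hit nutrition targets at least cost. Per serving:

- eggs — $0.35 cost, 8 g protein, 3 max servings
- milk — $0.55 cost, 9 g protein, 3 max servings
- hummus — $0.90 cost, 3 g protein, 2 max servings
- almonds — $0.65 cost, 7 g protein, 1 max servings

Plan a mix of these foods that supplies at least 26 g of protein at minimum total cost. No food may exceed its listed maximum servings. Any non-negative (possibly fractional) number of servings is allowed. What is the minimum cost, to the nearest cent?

Cost per g of protein: eggs $0.0437, milk $0.0611, almonds $0.0929, hummus $0.3000.
Take 3 servings of eggs: +24.0 g protein for $1.05 (total $1.05, still need 2.0 g).
Take 0.2222 servings of milk: +2.0 g protein for $0.12 (total $1.17, still need 0.0 g).
Filling from the cheapest source first is optimal under one linear minimum: $1.17.

$1.17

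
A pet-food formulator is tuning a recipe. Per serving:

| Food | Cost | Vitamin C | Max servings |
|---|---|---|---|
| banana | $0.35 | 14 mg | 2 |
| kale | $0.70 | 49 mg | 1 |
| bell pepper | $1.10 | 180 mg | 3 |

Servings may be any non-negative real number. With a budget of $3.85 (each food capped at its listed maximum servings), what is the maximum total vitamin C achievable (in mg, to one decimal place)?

Vitamin C per dollar: bell pepper 163.6, kale 70, banana 40.
Take 3 servings of bell pepper: spends $3.30, +540.0 mg vitamin C (running total 540.0 mg).
Take 0.7857 servings of kale: spends $0.55, +38.5 mg vitamin C (running total 578.5 mg).
Greedy by best ratio exhausts the cost allowance optimally: 578.5 mg.

578.5 mg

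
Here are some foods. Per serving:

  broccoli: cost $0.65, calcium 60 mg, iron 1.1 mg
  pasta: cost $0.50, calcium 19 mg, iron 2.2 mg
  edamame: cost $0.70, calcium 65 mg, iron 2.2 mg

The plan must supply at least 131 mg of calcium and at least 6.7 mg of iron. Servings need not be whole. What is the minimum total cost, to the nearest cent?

Two binding constraints pin down two serving amounts, so the optimal mix uses at most two foods. The candidates are each food alone (scaled to the tighter of calcium/iron) and each pair with both constraints tight.
broccoli only: max(131/60, 6.7/1.1) = 6.091 servings → $3.96.
pasta only: max(131/19, 6.7/2.2) = 6.895 servings → $3.45.
edamame only: max(131/65, 6.7/2.2) = 3.045 servings → $2.13.
broccoli + pasta with both tight: 1.448 servings and 2.321 servings → $2.10.
broccoli + edamame: the both-tight solution has a negative serving — not a feasible corner.
pasta + edamame with both tight: 1.456 servings and 1.59 servings → $1.84.
The minimum over all feasible corners is $1.84.

$1.84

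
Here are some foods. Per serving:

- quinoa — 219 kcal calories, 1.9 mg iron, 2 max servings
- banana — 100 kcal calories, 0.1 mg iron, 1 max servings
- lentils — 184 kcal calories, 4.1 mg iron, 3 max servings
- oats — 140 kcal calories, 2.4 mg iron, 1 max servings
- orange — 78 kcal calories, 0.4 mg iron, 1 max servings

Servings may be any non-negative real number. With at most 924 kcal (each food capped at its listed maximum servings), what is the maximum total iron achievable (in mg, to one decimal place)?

Iron per kcal: lentils 0.02228, oats 0.01714, quinoa 0.008676, orange 0.005128, banana 0.001.
Take 3 servings of lentils: uses 552 kcal, +12.3 mg iron (running total 12.3 mg).
Take 1 serving of oats: uses 140 kcal, +2.4 mg iron (running total 14.7 mg).
Take 1.059 servings of quinoa: uses 232 kcal, +2.0 mg iron (running total 16.7 mg).
Greedy by best ratio exhausts the calories allowance optimally: 16.7 mg.

16.7 mg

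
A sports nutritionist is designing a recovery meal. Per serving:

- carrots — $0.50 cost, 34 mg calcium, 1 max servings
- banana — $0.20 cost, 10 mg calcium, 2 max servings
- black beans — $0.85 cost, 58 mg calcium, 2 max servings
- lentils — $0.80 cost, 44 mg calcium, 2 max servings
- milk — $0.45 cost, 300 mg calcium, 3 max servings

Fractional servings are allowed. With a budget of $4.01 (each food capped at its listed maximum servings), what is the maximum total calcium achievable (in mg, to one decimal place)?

Calcium per dollar: milk 666.7, black beans 68.24, carrots 68, lentils 55, banana 50.
Take 3 servings of milk: spends $1.35, +900.0 mg calcium (running total 900.0 mg).
Take 2 servings of black beans: spends $1.70, +116.0 mg calcium (running total 1016.0 mg).
Take 1 serving of carrots: spends $0.50, +34.0 mg calcium (running total 1050.0 mg).
Take 0.575 servings of lentils: spends $0.46, +25.3 mg calcium (running total 1075.3 mg).
Greedy by best ratio exhausts the cost allowance optimally: 1075.3 mg.

1075.3 mg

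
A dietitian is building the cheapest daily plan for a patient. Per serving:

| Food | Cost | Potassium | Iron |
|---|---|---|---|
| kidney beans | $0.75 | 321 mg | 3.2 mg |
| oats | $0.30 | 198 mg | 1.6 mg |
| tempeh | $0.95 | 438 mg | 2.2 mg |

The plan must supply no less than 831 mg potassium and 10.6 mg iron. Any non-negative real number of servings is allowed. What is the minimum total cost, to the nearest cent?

$1.99

Two binding constraints pin down two serving amounts, so the optimal mix uses at most two foods. The candidates are each food alone (scaled to the tighter of potassium/iron) and each pair with both constraints tight.
kidney beans only: max(831/321, 10.6/3.2) = 3.312 servings → $2.48.
oats only: max(831/198, 10.6/1.6) = 6.625 servings → $1.99.
tempeh only: max(831/438, 10.6/2.2) = 4.818 servings → $4.58.
kidney beans + oats: the both-tight solution has a negative serving — not a feasible corner.
kidney beans + tempeh with both targets exact would need a negative amount; discard.
oats + tempeh with both targets exact would need a negative amount; discard.
So the least-cost plan costs $1.99.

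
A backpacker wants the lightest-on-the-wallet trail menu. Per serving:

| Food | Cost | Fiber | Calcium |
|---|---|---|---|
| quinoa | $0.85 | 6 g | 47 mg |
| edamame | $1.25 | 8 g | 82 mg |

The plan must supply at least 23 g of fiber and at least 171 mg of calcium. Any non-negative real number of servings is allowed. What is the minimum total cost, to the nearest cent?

At the optimum either one food covers both requirements or two foods hit both targets exactly; no other combination can be cheaper.
quinoa only: max(23/6, 171/47) = 3.833 servings → $3.26.
edamame only: max(23/8, 171/82) = 2.875 servings → $3.59.
quinoa + edamame: the both-tight solution has a negative serving — not a feasible corner.
So the least-cost plan costs $3.26.

$3.26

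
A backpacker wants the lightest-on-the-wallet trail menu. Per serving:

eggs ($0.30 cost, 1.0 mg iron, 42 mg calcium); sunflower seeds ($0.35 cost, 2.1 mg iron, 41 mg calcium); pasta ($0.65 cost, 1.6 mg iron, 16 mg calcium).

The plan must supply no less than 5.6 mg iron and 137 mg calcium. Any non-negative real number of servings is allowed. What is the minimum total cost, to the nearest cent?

$1.10

Check every corner: each single food scaled to meet both minima, and each pair solved so both constraints bind.
eggs only: max(5.6/1.0, 137/42) = 5.6 servings → $1.68.
sunflower seeds only: max(5.6/2.1, 137/41) = 3.341 servings → $1.17.
pasta only: max(5.6/1.6, 137/16) = 8.562 servings → $5.57.
eggs + sunflower seeds with both tight: 1.231 servings and 2.081 servings → $1.10.
eggs + pasta with both tight: 2.531 servings and 1.918 servings → $2.01.
sunflower seeds + pasta: the both-tight solution has a negative serving — not a feasible corner.
So the least-cost plan costs $1.10.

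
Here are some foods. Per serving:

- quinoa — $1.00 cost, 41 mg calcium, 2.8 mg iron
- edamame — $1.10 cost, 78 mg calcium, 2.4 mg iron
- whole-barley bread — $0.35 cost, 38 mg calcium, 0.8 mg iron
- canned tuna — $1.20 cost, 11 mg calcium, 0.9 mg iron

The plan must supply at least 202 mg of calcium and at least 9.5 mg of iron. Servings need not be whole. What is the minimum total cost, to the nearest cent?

$3.55

For a min-cost LP with two ≥-constraints, a basic feasible solution has at most two positive variables.
quinoa only: max(202/41, 9.5/2.8) = 4.927 servings → $4.93.
edamame only: max(202/78, 9.5/2.4) = 3.958 servings → $4.35.
whole-barley bread only: max(202/38, 9.5/0.8) = 11.88 servings → $4.16.
canned tuna only: max(202/11, 9.5/0.9) = 18.36 servings → $22.04.
quinoa + edamame with both tight: 2.135 servings and 1.468 servings → $3.75.
quinoa + whole-barley bread with both tight: 2.709 servings and 2.393 servings → $3.55.
quinoa + canned tuna: intersection lies outside the first quadrant.
edamame + whole-barley bread with both targets exact would need a negative amount; discard.
edamame + canned tuna with both tight: 1.765 servings and 5.849 servings → $8.96.
whole-barley bread + canned tuna with both tight: 3.043 servings and 7.85 servings → $10.49.
So the least-cost plan costs $3.55.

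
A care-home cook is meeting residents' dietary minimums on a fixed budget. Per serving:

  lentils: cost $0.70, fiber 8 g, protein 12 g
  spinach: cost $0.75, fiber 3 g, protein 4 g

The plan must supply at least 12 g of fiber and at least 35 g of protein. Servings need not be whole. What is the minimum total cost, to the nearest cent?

A basic optimal solution has at most two foods positive. Try each food alone and each pair with both targets met exactly.
lentils only: max(12/8, 35/12) = 2.917 servings → $2.04.
spinach only: max(12/3, 35/4) = 8.75 servings → $6.56.
lentils + spinach with both targets exact would need a negative amount; discard.
The minimum over all feasible corners is $2.04.

$2.04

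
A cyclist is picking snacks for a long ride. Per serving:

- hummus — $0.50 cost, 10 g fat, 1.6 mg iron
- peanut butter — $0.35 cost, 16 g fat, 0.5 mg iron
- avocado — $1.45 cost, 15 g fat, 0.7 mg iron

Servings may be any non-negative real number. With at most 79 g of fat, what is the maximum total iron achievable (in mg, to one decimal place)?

12.6 mg

Iron per g fat: hummus 0.16, avocado 0.04667, peanut butter 0.03125.
With no serving limits, spend the whole fat allowance on hummus: 79 g / 10 g × 1.6 mg = 12.6 mg.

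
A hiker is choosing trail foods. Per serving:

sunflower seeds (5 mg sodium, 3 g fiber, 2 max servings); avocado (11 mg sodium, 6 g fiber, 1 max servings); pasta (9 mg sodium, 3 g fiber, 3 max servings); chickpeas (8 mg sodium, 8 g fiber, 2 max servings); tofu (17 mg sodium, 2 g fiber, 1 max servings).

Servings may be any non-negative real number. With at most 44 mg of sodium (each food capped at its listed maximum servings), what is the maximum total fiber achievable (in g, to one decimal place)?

30.3 g

Fiber per mg sodium: chickpeas 1, sunflower seeds 0.6, avocado 0.5455, pasta 0.3333, tofu 0.1176.
Take 2 servings of chickpeas: uses 16 mg sodium, +16.0 g fiber (running total 16.0 g).
Take 2 servings of sunflower seeds: uses 10 mg sodium, +6.0 g fiber (running total 22.0 g).
Take 1 serving of avocado: uses 11 mg sodium, +6.0 g fiber (running total 28.0 g).
Take 0.7778 servings of pasta: uses 7 mg sodium, +2.3 g fiber (running total 30.3 g).
Greedy by best ratio exhausts the sodium allowance optimally: 30.3 g.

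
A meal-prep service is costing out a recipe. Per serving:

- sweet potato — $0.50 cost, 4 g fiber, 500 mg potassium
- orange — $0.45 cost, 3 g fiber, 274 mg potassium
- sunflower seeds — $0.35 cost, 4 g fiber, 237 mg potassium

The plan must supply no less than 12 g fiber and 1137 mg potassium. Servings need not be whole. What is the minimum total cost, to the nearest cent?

$1.29

With two linear requirements the optimum uses one or two foods; enumerate the corners.
sweet potato only: max(12/4, 1137/500) = 3 servings → $1.50.
orange only: max(12/3, 1137/274) = 4.15 servings → $1.87.
sunflower seeds only: max(12/4, 1137/237) = 4.797 servings → $1.68.
sweet potato + orange with both tight: 0.3045 servings and 3.594 servings → $1.77.
sweet potato + sunflower seeds with both tight: 1.62 servings and 1.38 servings → $1.29.
orange + sunflower seeds: the both-tight solution has a negative serving — not a feasible corner.
So the least-cost plan costs $1.29.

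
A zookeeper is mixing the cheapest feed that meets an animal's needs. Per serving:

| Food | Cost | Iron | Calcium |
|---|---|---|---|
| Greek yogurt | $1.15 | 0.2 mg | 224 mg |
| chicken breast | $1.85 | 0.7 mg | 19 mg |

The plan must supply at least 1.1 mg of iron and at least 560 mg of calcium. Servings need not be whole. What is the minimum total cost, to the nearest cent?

$4.41

Check every corner: each single food scaled to meet both minima, and each pair solved so both constraints bind.
Greek yogurt only: max(1.1/0.2, 560/224) = 5.5 servings → $6.33.
chicken breast only: max(1.1/0.7, 560/19) = 29.47 servings → $54.53.
Greek yogurt + chicken breast with both tight: 2.425 servings and 0.8784 servings → $4.41.
Cheapest feasible corner: $4.41.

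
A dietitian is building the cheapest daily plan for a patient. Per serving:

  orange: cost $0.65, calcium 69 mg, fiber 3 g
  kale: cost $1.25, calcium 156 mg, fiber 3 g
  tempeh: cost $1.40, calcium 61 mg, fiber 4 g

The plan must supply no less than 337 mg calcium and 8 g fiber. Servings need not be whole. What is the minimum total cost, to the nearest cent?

Two binding constraints pin down two serving amounts, so the optimal mix uses at most two foods. The candidates are each food alone (scaled to the tighter of calcium/fiber) and each pair with both constraints tight.
orange only: max(337/69, 8/3) = 4.884 servings → $3.17.
kale only: max(337/156, 8/3) = 2.667 servings → $3.33.
tempeh only: max(337/61, 8/4) = 5.525 servings → $7.73.
orange + kale with both tight: 0.908 servings and 1.759 servings → $2.79.
orange + tempeh with both targets exact would need a negative amount; discard.
kale + tempeh with both tight: 1.95 servings and 0.5374 servings → $3.19.
The minimum over all feasible corners is $2.79.

$2.79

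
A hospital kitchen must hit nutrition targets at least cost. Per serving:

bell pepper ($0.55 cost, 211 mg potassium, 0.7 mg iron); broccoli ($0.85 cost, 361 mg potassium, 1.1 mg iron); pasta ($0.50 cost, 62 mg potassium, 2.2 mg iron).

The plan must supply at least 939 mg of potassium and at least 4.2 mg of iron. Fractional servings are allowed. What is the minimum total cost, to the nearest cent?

$2.45

An LP optimum is at a vertex; with two nutrient constraints at most two foods are used. Check each candidate.
bell pepper only: max(939/211, 4.2/0.7) = 6 servings → $3.30.
broccoli only: max(939/361, 4.2/1.1) = 3.818 servings → $3.25.
pasta only: max(939/62, 4.2/2.2) = 15.15 servings → $7.57.
bell pepper + broccoli: the both-tight solution has a negative serving — not a feasible corner.
bell pepper + pasta with both tight: 4.29 servings and 0.544 servings → $2.63.
broccoli + pasta with both tight: 2.487 servings and 0.6657 servings → $2.45.
The minimum over all feasible corners is $2.45.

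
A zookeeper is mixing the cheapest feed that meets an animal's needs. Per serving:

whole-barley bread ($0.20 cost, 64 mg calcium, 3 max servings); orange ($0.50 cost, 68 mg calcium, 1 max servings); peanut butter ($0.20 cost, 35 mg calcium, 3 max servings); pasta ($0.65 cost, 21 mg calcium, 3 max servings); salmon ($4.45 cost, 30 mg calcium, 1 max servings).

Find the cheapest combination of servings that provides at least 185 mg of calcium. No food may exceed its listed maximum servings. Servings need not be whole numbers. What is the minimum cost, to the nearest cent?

Cost per mg of calcium: whole-barley bread $0.0031, peanut butter $0.0057, orange $0.0074, pasta $0.0310, salmon $0.1483.
Take 2.891 servings of whole-barley bread: +185.0 mg calcium for $0.58 (total $0.58, still need 0.0 mg).
Greedy by cheapest-per-mg is optimal for a single linear constraint, so the minimum cost is $0.58.

$0.58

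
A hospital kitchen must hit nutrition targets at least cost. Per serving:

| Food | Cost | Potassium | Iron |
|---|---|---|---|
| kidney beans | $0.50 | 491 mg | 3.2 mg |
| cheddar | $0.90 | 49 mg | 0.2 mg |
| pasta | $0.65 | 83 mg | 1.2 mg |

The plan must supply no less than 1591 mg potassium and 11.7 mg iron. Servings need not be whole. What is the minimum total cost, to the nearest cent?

A basic optimal solution has at most two foods positive. Try each food alone and each pair with both targets met exactly.
kidney beans only: max(1591/491, 11.7/3.2) = 3.656 servings → $1.83.
cheddar only: max(1591/49, 11.7/0.2) = 58.5 servings → $52.65.
pasta only: max(1591/83, 11.7/1.2) = 19.17 servings → $12.46.
kidney beans + cheddar with both targets exact would need a negative amount; discard.
kidney beans + pasta with both tight: 2.899 servings and 2.019 servings → $2.76.
cheddar + pasta with both tight: 22.23 servings and 6.045 servings → $23.94.
So the least-cost plan costs $1.83.

$1.83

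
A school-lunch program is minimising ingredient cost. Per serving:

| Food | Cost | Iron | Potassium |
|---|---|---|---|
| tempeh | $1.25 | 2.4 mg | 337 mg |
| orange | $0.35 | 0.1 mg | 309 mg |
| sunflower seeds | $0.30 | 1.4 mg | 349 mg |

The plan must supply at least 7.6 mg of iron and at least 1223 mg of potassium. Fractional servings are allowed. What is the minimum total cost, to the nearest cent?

tempeh only: max(7.6/2.4, 1223/337) = 3.629 servings → $4.54.
orange only: max(7.6/0.1, 1223/309) = 76 servings → $26.60.
sunflower seeds only: max(7.6/1.4, 1223/349) = 5.429 servings → $1.63.
tempeh + orange with both tight: 3.145 servings and 0.5283 servings → $4.12.
tempeh + sunflower seeds with both tight: 2.57 servings and 1.022 servings → $3.52.
orange + sunflower seeds: the both-tight solution has a negative serving — not a feasible corner.
So the least-cost plan costs $1.63.

$1.63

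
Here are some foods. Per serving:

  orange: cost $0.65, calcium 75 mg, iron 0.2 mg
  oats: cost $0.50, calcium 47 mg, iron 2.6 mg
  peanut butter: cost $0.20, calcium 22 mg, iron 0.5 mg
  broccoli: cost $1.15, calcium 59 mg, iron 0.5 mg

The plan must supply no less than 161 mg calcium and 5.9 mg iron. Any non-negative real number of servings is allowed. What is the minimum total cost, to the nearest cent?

This is a tiny linear program; its minimum lies at a vertex of the feasible set. List the vertices and price them.
orange only: max(161/75, 5.9/0.2) = 29.5 servings → $19.18.
oats only: max(161/47, 5.9/2.6) = 3.426 servings → $1.71.
peanut butter only: max(161/22, 5.9/0.5) = 11.8 servings → $2.36.
broccoli only: max(161/59, 5.9/0.5) = 11.8 servings → $13.57.
orange + oats with both tight: 0.7613 servings and 2.211 servings → $1.60.
orange + peanut butter with both targets exact would need a negative amount; discard.
orange + broccoli: intersection lies outside the first quadrant.
oats + peanut butter with both tight: 1.463 servings and 4.193 servings → $1.57.
oats + broccoli with both tight: 2.06 servings and 1.088 servings → $2.28.
peanut butter + broccoli with both targets exact would need a negative amount; discard.
Cheapest feasible corner: $1.57.

$1.57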